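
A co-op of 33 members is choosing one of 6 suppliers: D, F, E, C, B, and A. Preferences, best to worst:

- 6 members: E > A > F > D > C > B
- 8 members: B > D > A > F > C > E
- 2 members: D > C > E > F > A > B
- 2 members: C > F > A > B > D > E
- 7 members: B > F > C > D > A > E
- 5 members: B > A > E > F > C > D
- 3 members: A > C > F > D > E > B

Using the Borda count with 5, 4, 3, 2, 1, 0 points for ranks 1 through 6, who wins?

B

D: 6·2 + 8·4 + 2·5 + 2·1 + 7·2 + 5·0 + 3·2 = 76
F: 6·3 + 8·2 + 2·2 + 2·4 + 7·4 + 5·2 + 3·3 = 93
E: 6·5 + 8·0 + 2·3 + 2·0 + 7·0 + 5·3 + 3·1 = 54
C: 6·1 + 8·1 + 2·4 + 2·5 + 7·3 + 5·1 + 3·4 = 70
B: 6·0 + 8·5 + 2·0 + 2·2 + 7·5 + 5·5 + 3·0 = 104
A: 6·4 + 8·3 + 2·1 + 2·3 + 7·1 + 5·4 + 3·5 = 98
B has the highest Borda score (104).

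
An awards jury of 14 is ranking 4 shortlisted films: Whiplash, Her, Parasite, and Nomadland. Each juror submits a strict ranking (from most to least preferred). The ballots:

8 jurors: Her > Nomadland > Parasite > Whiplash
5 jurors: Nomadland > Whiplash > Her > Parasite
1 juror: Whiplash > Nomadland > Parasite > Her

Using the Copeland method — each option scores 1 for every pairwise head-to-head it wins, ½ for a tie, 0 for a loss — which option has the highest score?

Whiplash: loses to Her, Parasite, and Nomadland → score 0.
Her: beats Whiplash, Parasite, and Nomadland → score 3.
Parasite: beats Whiplash; loses to Her and Nomadland → score 1.
Nomadland: beats Whiplash and Parasite; loses to Her → score 2.
Her has the best pairwise record.

Her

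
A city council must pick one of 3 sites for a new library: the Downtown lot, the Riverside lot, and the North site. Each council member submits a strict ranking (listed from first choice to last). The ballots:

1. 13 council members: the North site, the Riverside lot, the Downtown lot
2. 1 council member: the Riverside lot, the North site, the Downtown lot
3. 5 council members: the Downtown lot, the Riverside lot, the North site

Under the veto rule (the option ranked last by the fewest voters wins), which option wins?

the Riverside lot

Last-place votes: the Downtown lot 14, the Riverside lot 0, the North site 5.
the Riverside lot is ranked last by the fewest voters, so the Riverside lot wins.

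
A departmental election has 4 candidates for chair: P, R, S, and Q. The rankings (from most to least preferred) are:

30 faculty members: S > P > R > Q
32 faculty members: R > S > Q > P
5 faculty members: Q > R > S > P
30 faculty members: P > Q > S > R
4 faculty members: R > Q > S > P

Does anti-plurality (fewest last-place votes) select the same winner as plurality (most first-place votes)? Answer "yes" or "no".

no

Anti-plurality — last-place votes: P 41, R 30, S 0, Q 30. Winner: S.
Plurality — first-place votes: P 30, R 36, S 30, Q 5. Winner: R.
The two methods disagree.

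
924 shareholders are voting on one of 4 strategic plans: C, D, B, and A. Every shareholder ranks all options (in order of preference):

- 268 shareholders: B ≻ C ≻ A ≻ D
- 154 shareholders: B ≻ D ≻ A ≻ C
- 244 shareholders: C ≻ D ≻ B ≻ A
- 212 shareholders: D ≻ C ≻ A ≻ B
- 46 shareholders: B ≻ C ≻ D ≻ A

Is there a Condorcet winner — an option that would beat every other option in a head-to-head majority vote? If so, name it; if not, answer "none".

B

B vs C: 468–456 for B.
B vs D: 468–456 for B.
B vs A: 712–212 for B.
B beats every other option head-to-head.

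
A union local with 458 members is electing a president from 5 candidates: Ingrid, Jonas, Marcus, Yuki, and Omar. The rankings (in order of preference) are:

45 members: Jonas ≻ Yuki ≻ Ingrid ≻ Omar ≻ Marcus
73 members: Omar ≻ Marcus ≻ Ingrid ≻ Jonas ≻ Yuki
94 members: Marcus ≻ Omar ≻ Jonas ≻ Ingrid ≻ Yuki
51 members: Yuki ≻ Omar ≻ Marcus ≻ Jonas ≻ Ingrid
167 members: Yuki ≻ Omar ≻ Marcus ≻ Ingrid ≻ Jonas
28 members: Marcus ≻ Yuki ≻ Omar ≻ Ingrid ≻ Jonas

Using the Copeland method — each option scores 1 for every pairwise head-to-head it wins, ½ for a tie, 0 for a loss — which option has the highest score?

Yuki

Ingrid: beats Jonas; loses to Marcus, Yuki, and Omar → score 1.
Jonas: loses to Ingrid, Marcus, Yuki, and Omar → score 0.
Marcus: beats Ingrid and Jonas; loses to Yuki and Omar → score 2.
Yuki: beats Ingrid, Jonas, Marcus, and Omar → score 4.
Omar: beats Ingrid, Jonas, and Marcus; loses to Yuki → score 3.
Yuki has the best pairwise record.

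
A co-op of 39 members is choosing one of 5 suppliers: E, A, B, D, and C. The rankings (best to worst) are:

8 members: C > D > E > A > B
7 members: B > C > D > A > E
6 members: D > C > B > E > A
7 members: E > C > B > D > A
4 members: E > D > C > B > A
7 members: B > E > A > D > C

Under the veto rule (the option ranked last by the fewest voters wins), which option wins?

Last-place votes: E 7, A 17, B 8, D 0, C 7.
D is ranked last by the fewest voters, so D wins.

D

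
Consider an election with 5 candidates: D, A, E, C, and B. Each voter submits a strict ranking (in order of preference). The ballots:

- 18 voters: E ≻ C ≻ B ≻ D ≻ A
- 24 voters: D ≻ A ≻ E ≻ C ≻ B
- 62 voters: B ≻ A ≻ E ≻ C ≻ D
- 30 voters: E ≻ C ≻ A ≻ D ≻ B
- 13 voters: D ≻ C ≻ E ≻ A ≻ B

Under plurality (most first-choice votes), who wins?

First-place votes: D 37, A 0, E 48, C 0, B 62.
B has the most first-place votes.

B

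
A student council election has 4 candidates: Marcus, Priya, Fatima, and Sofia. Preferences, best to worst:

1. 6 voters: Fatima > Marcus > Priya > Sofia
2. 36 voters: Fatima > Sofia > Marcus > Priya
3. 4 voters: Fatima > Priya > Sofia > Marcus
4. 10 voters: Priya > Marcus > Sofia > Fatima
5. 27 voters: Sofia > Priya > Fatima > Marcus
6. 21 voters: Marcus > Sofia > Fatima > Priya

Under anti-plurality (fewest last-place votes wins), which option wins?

Last-place votes: Marcus 31, Priya 57, Fatima 10, Sofia 6.
Sofia is ranked last by the fewest voters, so Sofia wins.

Sofia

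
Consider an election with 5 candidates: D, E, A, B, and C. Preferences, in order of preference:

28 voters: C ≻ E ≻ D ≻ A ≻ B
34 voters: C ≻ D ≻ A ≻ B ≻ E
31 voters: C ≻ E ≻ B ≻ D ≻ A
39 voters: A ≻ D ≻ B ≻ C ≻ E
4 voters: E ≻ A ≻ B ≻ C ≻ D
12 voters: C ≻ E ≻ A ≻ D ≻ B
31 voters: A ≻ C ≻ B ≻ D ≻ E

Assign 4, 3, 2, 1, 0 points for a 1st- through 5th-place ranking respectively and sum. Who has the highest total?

C

D: 28·2 + 34·3 + 31·1 + 39·3 + 4·0 + 12·1 + 31·1 = 349
E: 28·3 + 34·0 + 31·3 + 39·0 + 4·4 + 12·3 + 31·0 = 229
A: 28·1 + 34·2 + 31·0 + 39·4 + 4·3 + 12·2 + 31·4 = 412
B: 28·0 + 34·1 + 31·2 + 39·2 + 4·2 + 12·0 + 31·2 = 244
C: 28·4 + 34·4 + 31·4 + 39·1 + 4·1 + 12·4 + 31·3 = 556
C has the highest Borda score (556).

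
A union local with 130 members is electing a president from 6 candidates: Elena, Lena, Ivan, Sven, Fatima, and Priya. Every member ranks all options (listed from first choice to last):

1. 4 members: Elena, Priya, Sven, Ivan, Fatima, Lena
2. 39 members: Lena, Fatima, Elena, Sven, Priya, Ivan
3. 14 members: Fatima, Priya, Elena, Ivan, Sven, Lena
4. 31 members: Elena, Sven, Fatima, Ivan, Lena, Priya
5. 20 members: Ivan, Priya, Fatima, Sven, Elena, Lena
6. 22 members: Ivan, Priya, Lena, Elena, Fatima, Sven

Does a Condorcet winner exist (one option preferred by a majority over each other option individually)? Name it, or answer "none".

Fatima vs Elena: 73–57 for Fatima.
Fatima vs Lena: 69–61 for Fatima.
Fatima vs Ivan: 84–46 for Fatima.
Fatima vs Sven: 95–35 for Fatima.
Fatima vs Priya: 84–46 for Fatima.
Fatima beats every other option head-to-head.

Fatima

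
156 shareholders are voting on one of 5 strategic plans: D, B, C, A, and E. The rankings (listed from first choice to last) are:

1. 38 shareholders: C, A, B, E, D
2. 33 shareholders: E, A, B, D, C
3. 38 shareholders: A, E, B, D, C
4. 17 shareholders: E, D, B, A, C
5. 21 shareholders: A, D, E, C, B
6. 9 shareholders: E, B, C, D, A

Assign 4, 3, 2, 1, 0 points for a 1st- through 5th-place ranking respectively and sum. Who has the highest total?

D: 38·0 + 33·1 + 38·1 + 17·3 + 21·3 + 9·1 = 194
B: 38·2 + 33·2 + 38·2 + 17·2 + 21·0 + 9·3 = 279
C: 38·4 + 33·0 + 38·0 + 17·0 + 21·1 + 9·2 = 191
A: 38·3 + 33·3 + 38·4 + 17·1 + 21·4 + 9·0 = 466
E: 38·1 + 33·4 + 38·3 + 17·4 + 21·2 + 9·4 = 430
A has the highest Borda score (466).

A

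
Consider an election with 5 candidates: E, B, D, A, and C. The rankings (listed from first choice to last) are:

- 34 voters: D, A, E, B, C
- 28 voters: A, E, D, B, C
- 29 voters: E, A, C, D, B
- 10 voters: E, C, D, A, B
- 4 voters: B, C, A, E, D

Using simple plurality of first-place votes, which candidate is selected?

First-place votes: E 39, B 4, D 34, A 28, C 0.
E has the most first-place votes.

E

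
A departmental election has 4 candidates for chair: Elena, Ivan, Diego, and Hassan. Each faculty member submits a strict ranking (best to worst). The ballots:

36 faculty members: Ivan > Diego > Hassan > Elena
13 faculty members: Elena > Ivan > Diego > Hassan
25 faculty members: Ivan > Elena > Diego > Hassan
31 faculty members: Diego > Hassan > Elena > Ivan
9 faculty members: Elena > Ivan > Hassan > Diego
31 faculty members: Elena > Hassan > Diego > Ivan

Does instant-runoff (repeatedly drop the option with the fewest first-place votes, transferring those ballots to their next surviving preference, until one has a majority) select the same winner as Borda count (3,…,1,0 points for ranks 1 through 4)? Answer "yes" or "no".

yes

Instant-runoff — R1 Elena 53, Ivan 61, Diego 31, Hassan 0 (Hassan out); R2 Elena 53, Ivan 61, Diego 31 (Diego out); R3 Elena 84, Ivan 61 (Elena winner). Winner: Elena.
Borda — scores: Elena 240, Ivan 227, Diego 234, Hassan 169. Winner: Elena.
The two methods agree.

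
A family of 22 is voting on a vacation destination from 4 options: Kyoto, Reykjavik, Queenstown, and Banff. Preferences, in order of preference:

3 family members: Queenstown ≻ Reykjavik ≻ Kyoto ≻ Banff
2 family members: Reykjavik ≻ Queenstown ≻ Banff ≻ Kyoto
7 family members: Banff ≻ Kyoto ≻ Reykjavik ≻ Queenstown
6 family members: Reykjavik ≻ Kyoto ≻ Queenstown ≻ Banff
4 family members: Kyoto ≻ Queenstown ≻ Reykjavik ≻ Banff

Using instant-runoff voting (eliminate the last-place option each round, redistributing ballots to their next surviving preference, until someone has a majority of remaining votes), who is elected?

Round 1: Kyoto 4, Reykjavik 8, Queenstown 3, Banff 7. Eliminate Queenstown.
Round 2: Kyoto 4, Reykjavik 11, Banff 7. Eliminate Kyoto.
Round 3: Reykjavik 15, Banff 7. Reykjavik has a majority.

Reykjavik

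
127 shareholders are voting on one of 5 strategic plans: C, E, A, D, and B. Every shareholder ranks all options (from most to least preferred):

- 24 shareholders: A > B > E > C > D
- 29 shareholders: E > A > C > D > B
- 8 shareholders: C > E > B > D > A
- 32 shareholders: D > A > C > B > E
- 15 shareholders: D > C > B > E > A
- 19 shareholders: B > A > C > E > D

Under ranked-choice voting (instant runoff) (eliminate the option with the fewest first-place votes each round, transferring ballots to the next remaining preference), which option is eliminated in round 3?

Round 1: C 8, E 29, A 24, D 47, B 19. Eliminate C.
Round 2: E 37, A 24, D 47, B 19. Eliminate B.
Round 3: E 37, A 43, D 47. Eliminate E.

E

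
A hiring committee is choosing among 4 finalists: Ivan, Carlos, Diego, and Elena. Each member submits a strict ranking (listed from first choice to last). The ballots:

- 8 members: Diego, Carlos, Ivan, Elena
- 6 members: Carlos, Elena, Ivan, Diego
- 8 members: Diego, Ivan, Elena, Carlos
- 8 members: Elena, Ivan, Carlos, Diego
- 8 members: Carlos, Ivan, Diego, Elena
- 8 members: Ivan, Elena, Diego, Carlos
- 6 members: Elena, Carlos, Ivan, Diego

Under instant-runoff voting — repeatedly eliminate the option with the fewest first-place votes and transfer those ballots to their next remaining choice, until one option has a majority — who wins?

Round 1: Ivan 8, Carlos 14, Diego 16, Elena 14. Eliminate Ivan.
Round 2: Carlos 14, Diego 16, Elena 22. Eliminate Carlos.
Round 3: Diego 24, Elena 28. Elena has a majority.

Elena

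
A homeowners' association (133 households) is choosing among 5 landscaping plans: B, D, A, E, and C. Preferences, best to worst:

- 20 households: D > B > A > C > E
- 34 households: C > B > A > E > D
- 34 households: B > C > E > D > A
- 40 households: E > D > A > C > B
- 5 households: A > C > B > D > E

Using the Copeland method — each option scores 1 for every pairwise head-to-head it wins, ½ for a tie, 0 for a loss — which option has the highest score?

C

B: beats D, A, and E; loses to C → score 3.
D: beats A; loses to B, E, and C → score 1.
A: loses to B, D, E, and C → score 0.
E: beats D and A; loses to B and C → score 2.
C: beats B, D, A, and E → score 4.
C has the best pairwise record.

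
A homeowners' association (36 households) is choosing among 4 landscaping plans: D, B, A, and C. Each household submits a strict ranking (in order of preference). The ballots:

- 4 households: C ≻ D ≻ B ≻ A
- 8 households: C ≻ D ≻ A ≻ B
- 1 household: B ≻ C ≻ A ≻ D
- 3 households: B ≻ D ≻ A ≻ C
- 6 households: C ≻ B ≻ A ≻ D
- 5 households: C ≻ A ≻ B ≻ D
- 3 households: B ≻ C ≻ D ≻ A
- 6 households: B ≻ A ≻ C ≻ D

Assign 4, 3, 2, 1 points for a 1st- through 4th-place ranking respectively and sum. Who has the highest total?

C

D: 4·3 + 8·3 + 1·1 + 3·3 + 6·1 + 5·1 + 3·2 + 6·1 = 69
B: 4·2 + 8·1 + 1·4 + 3·4 + 6·3 + 5·2 + 3·4 + 6·4 = 96
A: 4·1 + 8·2 + 1·2 + 3·2 + 6·2 + 5·3 + 3·1 + 6·3 = 76
C: 4·4 + 8·4 + 1·3 + 3·1 + 6·4 + 5·4 + 3·3 + 6·2 = 119
C has the highest Borda score (119).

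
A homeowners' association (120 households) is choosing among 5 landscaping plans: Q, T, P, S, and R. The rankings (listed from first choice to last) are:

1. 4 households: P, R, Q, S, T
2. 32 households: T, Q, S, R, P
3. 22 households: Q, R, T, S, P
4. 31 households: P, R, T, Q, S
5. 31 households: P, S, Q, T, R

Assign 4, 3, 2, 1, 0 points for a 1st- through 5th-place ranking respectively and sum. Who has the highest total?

Q

Q: 4·2 + 32·3 + 22·4 + 31·1 + 31·2 = 285
T: 4·0 + 32·4 + 22·2 + 31·2 + 31·1 = 265
P: 4·4 + 32·0 + 22·0 + 31·4 + 31·4 = 264
S: 4·1 + 32·2 + 22·1 + 31·0 + 31·3 = 183
R: 4·3 + 32·1 + 22·3 + 31·3 + 31·0 = 203
Q has the highest Borda score (285).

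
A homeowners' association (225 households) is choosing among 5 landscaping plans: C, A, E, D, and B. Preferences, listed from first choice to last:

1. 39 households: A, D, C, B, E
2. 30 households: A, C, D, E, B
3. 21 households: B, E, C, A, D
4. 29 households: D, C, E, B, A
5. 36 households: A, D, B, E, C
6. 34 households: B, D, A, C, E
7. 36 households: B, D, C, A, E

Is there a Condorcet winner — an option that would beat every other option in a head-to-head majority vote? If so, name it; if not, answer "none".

Checking pairwise contests:
A beats C 139–86.
B beats A 120–105.
C beats E 168–57.
A beats D 126–99.
D beats B 134–91.
Every option loses at least one head-to-head, so there is no Condorcet winner.

none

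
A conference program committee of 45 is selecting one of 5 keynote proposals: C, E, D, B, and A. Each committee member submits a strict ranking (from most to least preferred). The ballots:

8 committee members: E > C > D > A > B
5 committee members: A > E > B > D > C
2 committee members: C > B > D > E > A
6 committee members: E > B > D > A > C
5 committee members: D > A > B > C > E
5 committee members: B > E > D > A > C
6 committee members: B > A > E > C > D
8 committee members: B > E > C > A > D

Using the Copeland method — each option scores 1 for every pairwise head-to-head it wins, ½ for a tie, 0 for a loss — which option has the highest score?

B

C: beats D; loses to E, B, and A → score 1.
E: beats C, D, and A; loses to B → score 3.
D: beats A; loses to C, E, and B → score 1.
B: beats C, E, D, and A → score 4.
A: beats C; loses to E, D, and B → score 1.
B has the best pairwise record.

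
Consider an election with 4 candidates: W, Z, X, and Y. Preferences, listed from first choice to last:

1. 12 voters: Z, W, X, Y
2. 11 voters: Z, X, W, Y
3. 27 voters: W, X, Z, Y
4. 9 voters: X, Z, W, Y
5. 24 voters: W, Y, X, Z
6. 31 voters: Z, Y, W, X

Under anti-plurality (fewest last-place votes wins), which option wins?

W

Last-place votes: W 0, Z 24, X 31, Y 59.
W is ranked last by the fewest voters, so W wins.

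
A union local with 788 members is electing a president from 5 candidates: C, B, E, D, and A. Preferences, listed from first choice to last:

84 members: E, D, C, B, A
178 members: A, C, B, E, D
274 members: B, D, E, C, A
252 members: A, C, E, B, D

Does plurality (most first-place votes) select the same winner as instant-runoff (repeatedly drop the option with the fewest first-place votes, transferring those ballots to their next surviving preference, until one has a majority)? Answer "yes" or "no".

yes

Plurality — first-place votes: C 0, B 274, E 84, D 0, A 430. Winner: A.
Instant-runoff — R1 C 0, B 274, E 84, D 0, A 430 (A winner). Winner: A.
The two methods agree.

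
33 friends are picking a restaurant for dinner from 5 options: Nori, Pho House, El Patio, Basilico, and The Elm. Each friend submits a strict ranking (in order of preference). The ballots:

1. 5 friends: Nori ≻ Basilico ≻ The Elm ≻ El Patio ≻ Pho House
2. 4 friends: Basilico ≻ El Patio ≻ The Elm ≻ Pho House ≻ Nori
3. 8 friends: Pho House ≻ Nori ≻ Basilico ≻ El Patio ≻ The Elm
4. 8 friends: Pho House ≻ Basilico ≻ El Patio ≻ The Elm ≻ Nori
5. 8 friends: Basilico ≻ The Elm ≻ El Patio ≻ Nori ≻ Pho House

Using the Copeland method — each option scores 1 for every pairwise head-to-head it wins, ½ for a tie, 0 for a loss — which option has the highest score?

Basilico

Nori: loses to Pho House, El Patio, Basilico, and The Elm → score 0.
Pho House: beats Nori; loses to El Patio, Basilico, and The Elm → score 1.
El Patio: beats Nori, Pho House, and The Elm; loses to Basilico → score 3.
Basilico: beats Nori, Pho House, El Patio, and The Elm → score 4.
The Elm: beats Nori and Pho House; loses to El Patio and Basilico → score 2.
Basilico has the best pairwise record.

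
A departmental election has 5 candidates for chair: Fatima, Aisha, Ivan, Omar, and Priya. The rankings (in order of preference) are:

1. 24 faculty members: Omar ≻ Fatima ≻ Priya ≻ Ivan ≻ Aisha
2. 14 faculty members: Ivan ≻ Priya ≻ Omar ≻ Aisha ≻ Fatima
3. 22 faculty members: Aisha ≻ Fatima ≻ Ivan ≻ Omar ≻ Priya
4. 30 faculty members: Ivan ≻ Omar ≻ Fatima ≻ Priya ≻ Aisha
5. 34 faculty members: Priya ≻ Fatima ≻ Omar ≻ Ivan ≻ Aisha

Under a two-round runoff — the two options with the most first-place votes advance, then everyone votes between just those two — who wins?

Round 1 first-place votes: Fatima 0, Aisha 22, Ivan 44, Omar 24, Priya 34.
Ivan and Priya advance.
Runoff: Ivan is preferred to Priya by 66 voters; Priya by 58.
Ivan wins the runoff.

Ivan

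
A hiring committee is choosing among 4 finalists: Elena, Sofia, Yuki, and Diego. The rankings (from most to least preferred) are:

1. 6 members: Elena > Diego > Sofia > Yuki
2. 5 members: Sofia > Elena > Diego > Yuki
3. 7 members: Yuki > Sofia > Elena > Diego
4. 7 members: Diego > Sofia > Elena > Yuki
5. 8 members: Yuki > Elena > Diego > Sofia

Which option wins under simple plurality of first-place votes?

Yuki

First-place votes: Elena 6, Sofia 5, Yuki 15, Diego 7.
Yuki has the most first-place votes.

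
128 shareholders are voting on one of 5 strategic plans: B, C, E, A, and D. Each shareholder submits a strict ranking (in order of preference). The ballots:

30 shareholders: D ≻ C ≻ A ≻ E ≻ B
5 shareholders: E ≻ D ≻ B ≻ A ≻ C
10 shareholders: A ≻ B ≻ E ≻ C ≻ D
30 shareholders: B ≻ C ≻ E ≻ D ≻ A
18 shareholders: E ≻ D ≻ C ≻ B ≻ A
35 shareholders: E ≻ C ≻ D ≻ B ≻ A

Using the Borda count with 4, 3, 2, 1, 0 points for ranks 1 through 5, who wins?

E

B: 30·0 + 5·2 + 10·3 + 30·4 + 18·1 + 35·1 = 213
C: 30·3 + 5·0 + 10·1 + 30·3 + 18·2 + 35·3 = 331
E: 30·1 + 5·4 + 10·2 + 30·2 + 18·4 + 35·4 = 342
A: 30·2 + 5·1 + 10·4 + 30·0 + 18·0 + 35·0 = 105
D: 30·4 + 5·3 + 10·0 + 30·1 + 18·3 + 35·2 = 289
E has the highest Borda score (342).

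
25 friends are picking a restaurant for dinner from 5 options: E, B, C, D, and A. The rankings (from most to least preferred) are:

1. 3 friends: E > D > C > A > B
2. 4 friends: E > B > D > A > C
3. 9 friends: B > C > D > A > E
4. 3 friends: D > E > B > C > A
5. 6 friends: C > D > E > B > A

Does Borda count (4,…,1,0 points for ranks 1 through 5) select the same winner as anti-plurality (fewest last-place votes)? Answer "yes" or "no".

Borda — scores: E 49, B 60, C 60, D 65, A 16. Winner: D.
Anti-plurality — last-place votes: E 9, B 3, C 4, D 0, A 9. Winner: D.
The two methods agree.

yes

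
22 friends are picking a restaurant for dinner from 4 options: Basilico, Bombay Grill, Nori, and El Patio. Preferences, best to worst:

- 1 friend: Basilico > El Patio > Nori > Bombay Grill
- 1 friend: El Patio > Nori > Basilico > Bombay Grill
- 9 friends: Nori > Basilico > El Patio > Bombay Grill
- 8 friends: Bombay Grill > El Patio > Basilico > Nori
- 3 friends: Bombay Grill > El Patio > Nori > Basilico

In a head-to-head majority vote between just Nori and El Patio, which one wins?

El Patio

Voters preferring Nori to El Patio: 9; preferring El Patio to Nori: 13.
El Patio wins the head-to-head.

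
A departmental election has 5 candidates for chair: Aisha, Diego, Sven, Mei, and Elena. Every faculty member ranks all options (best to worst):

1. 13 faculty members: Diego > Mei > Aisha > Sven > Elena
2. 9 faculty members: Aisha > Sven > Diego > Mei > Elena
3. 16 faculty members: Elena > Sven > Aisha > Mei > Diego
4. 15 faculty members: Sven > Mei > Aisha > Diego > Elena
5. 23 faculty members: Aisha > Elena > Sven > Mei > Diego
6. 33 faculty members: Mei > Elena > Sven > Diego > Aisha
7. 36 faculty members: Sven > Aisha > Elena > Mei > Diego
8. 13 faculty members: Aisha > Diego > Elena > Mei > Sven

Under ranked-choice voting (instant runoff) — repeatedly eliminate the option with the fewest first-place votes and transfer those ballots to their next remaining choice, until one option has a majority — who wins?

Sven

Round 1: Aisha 45, Diego 13, Sven 51, Mei 33, Elena 16. Eliminate Diego.
Round 2: Aisha 45, Sven 51, Mei 46, Elena 16. Eliminate Elena.
Round 3: Aisha 45, Sven 67, Mei 46. Eliminate Aisha.
Round 4: Sven 99, Mei 59. Sven has a majority.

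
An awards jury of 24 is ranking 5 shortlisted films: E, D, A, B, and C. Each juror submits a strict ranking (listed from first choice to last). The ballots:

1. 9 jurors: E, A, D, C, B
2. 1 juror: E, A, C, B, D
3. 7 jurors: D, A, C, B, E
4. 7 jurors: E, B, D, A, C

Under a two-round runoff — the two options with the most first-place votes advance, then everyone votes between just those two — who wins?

Round 1 first-place votes: E 17, D 7, A 0, B 0, C 0.
E and D advance.
Runoff: E is preferred to D by 17 voters; D by 7.
E wins the runoff.

E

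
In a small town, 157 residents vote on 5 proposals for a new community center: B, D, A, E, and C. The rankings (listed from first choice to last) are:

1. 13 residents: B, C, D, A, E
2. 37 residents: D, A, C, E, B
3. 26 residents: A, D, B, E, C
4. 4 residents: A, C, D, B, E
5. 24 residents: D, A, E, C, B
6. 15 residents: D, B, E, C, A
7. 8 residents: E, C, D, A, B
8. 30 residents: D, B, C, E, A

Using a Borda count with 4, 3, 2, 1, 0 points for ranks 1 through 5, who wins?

D

B: 13·4 + 37·0 + 26·2 + 4·1 + 24·0 + 15·3 + 8·0 + 30·3 = 243
D: 13·2 + 37·4 + 26·3 + 4·2 + 24·4 + 15·4 + 8·2 + 30·4 = 552
A: 13·1 + 37·3 + 26·4 + 4·4 + 24·3 + 15·0 + 8·1 + 30·0 = 324
E: 13·0 + 37·1 + 26·1 + 4·0 + 24·2 + 15·2 + 8·4 + 30·1 = 203
C: 13·3 + 37·2 + 26·0 + 4·3 + 24·1 + 15·1 + 8·3 + 30·2 = 248
D has the highest Borda score (552).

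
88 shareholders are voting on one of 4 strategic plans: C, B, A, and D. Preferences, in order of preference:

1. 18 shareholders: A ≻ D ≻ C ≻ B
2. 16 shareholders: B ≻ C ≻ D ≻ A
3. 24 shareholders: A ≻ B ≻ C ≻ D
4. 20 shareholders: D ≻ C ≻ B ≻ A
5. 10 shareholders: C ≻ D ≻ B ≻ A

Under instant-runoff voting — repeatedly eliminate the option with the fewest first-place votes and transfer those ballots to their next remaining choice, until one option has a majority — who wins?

D

Round 1: C 10, B 16, A 42, D 20. Eliminate C.
Round 2: B 16, A 42, D 30. Eliminate B.
Round 3: A 42, D 46. D has a majority.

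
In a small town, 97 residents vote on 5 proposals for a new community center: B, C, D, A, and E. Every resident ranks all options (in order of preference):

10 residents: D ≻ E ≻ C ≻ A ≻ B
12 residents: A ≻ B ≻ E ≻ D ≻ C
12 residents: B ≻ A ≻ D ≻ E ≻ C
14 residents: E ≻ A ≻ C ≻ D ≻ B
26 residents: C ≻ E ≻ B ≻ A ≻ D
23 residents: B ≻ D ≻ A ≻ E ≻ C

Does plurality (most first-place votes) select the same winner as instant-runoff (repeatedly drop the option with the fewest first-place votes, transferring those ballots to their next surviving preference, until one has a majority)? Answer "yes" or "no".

no

Plurality — first-place votes: B 35, C 26, D 10, A 12, E 14. Winner: B.
Instant-runoff — R1 B 35, C 26, D 10, A 12, E 14 (D out); R2 B 35, C 26, A 12, E 24 (A out); R3 B 47, C 26, E 24 (E out); R4 B 47, C 50 (C winner). Winner: C.
The two methods disagree.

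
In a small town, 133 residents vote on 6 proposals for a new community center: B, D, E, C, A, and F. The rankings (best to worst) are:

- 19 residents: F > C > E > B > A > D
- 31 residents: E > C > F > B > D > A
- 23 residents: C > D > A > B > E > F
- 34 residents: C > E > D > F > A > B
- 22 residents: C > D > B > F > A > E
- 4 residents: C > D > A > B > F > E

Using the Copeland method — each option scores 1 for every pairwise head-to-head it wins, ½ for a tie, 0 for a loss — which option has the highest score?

C

B: beats A; loses to D, E, C, and F → score 1.
D: beats B, A, and F; loses to E and C → score 3.
E: beats B, D, A, and F; loses to C → score 4.
C: beats B, D, E, A, and F → score 5.
A: loses to B, D, E, C, and F → score 0.
F: beats B and A; loses to D, E, and C → score 2.
C has the best pairwise record.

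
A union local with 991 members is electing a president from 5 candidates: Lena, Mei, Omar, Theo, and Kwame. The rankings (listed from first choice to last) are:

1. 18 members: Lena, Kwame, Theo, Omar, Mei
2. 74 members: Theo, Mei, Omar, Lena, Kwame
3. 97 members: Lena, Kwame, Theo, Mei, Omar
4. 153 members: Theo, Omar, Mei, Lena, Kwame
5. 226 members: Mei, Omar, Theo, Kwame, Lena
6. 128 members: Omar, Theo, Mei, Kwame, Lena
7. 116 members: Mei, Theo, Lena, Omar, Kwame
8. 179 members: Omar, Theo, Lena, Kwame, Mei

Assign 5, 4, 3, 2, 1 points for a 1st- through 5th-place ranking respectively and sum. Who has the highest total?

Lena: 18·5 + 74·2 + 97·5 + 153·2 + 226·1 + 128·1 + 116·3 + 179·3 = 2268
Mei: 18·1 + 74·4 + 97·2 + 153·3 + 226·5 + 128·3 + 116·5 + 179·1 = 3240
Omar: 18·2 + 74·3 + 97·1 + 153·4 + 226·4 + 128·5 + 116·2 + 179·5 = 3638
Theo: 18·3 + 74·5 + 97·3 + 153·5 + 226·3 + 128·4 + 116·4 + 179·4 = 3850
Kwame: 18·4 + 74·1 + 97·4 + 153·1 + 226·2 + 128·2 + 116·1 + 179·2 = 1869
Theo has the highest Borda score (3850).

Theo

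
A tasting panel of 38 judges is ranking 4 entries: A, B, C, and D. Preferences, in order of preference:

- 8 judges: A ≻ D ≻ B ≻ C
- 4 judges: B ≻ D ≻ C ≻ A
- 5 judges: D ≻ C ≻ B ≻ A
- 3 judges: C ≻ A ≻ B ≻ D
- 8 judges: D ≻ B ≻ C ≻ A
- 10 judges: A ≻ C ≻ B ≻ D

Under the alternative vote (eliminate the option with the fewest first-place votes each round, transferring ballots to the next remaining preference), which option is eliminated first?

Round 1: A 18, B 4, C 3, D 13. Eliminate C.

C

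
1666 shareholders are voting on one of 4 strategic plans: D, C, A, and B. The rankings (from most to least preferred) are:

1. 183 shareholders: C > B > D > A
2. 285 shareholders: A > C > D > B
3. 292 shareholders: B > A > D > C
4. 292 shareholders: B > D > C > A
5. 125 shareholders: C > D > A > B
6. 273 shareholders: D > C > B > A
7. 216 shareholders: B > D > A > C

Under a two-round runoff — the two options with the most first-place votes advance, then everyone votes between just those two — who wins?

Round 1 first-place votes: D 273, C 308, A 285, B 800.
B and C advance.
Runoff: B is preferred to C by 800 voters; C by 866.
C wins the runoff.

C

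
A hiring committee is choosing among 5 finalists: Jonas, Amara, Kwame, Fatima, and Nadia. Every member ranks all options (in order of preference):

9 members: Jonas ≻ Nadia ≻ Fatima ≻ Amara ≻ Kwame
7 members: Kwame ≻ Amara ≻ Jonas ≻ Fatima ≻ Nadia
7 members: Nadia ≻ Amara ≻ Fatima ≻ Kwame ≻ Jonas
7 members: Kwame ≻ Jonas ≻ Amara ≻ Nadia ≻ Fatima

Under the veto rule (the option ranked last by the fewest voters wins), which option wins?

Amara

Last-place votes: Jonas 7, Amara 0, Kwame 9, Fatima 7, Nadia 7.
Amara is ranked last by the fewest voters, so Amara wins.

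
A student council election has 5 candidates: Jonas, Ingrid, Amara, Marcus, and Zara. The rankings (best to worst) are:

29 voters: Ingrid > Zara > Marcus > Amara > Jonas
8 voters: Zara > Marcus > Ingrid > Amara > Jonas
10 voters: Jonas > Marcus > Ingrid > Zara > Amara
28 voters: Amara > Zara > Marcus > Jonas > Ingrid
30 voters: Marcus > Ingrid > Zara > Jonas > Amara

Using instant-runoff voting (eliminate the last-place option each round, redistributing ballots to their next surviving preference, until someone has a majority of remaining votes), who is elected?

Round 1: Jonas 10, Ingrid 29, Amara 28, Marcus 30, Zara 8. Eliminate Zara.
Round 2: Jonas 10, Ingrid 29, Amara 28, Marcus 38. Eliminate Jonas.
Round 3: Ingrid 29, Amara 28, Marcus 48. Eliminate Amara.
Round 4: Ingrid 29, Marcus 76. Marcus has a majority.

Marcus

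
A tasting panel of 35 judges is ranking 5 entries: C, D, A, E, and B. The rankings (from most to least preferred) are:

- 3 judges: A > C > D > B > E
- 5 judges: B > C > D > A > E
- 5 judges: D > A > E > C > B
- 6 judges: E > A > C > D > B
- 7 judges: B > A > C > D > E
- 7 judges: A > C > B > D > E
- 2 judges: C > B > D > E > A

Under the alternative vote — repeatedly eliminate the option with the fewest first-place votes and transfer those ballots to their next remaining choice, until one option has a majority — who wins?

A

Round 1: C 2, D 5, A 10, E 6, B 12. Eliminate C.
Round 2: D 5, A 10, E 6, B 14. Eliminate D.
Round 3: A 15, E 6, B 14. Eliminate E.
Round 4: A 21, B 14. A has a majority.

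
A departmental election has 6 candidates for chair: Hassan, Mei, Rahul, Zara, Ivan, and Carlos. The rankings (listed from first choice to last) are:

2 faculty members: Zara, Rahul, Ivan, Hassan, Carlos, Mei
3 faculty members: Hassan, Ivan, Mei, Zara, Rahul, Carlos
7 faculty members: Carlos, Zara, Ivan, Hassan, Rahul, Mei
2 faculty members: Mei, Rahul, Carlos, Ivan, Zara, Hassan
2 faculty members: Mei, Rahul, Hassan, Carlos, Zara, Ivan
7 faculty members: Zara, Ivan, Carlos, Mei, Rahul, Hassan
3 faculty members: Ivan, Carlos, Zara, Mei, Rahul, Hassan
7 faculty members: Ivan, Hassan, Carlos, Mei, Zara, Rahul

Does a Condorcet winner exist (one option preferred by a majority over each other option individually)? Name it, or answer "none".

Checking pairwise contests:
Zara beats Hassan 21–12.
Hassan beats Mei 19–14.
Hassan beats Rahul 17–16.
Carlos beats Zara 21–12.
Zara beats Ivan 18–15.
Ivan beats Carlos 22–11.
Every option loses at least one head-to-head, so there is no Condorcet winner.

none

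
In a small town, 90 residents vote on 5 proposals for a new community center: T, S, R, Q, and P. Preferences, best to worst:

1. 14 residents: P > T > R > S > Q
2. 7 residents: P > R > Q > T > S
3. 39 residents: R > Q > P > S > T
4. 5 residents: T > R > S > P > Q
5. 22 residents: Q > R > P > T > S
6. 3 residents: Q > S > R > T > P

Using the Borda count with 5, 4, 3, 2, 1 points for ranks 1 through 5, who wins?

R

T: 14·4 + 7·2 + 39·1 + 5·5 + 22·2 + 3·2 = 184
S: 14·2 + 7·1 + 39·2 + 5·3 + 22·1 + 3·4 = 162
R: 14·3 + 7·4 + 39·5 + 5·4 + 22·4 + 3·3 = 382
Q: 14·1 + 7·3 + 39·4 + 5·1 + 22·5 + 3·5 = 321
P: 14·5 + 7·5 + 39·3 + 5·2 + 22·3 + 3·1 = 301
R has the highest Borda score (382).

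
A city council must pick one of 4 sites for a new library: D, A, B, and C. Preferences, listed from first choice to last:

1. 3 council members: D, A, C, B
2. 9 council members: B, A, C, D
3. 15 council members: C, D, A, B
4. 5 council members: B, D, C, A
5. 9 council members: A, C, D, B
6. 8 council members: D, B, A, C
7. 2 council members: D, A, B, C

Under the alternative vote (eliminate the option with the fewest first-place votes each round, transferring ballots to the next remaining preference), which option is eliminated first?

A

Round 1: D 13, A 9, B 14, C 15. Eliminate A.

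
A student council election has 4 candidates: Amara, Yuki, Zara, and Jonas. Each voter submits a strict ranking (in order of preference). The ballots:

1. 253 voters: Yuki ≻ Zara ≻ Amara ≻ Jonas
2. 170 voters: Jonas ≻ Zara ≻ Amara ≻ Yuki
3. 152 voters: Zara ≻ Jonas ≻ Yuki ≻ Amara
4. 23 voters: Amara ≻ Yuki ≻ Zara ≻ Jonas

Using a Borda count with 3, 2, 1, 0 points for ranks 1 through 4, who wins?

Amara: 253·1 + 170·1 + 152·0 + 23·3 = 492
Yuki: 253·3 + 170·0 + 152·1 + 23·2 = 957
Zara: 253·2 + 170·2 + 152·3 + 23·1 = 1325
Jonas: 253·0 + 170·3 + 152·2 + 23·0 = 814
Zara has the highest Borda score (1325).

Zara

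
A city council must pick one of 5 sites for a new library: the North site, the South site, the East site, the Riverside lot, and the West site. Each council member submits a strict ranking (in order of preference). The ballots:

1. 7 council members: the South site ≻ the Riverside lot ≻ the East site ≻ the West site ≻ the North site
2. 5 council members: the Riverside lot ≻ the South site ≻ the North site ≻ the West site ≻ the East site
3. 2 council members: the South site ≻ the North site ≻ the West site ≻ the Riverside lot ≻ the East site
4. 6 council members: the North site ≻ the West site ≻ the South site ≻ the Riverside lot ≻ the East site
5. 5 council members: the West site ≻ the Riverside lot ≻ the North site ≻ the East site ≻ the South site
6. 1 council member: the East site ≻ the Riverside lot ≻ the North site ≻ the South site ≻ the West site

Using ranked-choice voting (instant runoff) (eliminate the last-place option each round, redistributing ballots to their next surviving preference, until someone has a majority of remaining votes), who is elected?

the South site

Round 1: the North site 6, the South site 9, the East site 1, the Riverside lot 5, the West site 5. Eliminate the East site.
Round 2: the North site 6, the South site 9, the Riverside lot 6, the West site 5. Eliminate the West site.
Round 3: the North site 6, the South site 9, the Riverside lot 11. Eliminate the North site.
Round 4: the South site 15, the Riverside lot 11. The South site has a majority.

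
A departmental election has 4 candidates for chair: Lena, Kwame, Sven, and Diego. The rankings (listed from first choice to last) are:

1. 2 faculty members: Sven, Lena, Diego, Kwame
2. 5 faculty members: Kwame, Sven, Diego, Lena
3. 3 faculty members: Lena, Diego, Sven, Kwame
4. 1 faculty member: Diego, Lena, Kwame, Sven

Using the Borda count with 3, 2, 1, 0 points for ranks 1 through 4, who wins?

Lena: 2·2 + 5·0 + 3·3 + 1·2 = 15
Kwame: 2·0 + 5·3 + 3·0 + 1·1 = 16
Sven: 2·3 + 5·2 + 3·1 + 1·0 = 19
Diego: 2·1 + 5·1 + 3·2 + 1·3 = 16
Sven has the highest Borda score (19).

Sven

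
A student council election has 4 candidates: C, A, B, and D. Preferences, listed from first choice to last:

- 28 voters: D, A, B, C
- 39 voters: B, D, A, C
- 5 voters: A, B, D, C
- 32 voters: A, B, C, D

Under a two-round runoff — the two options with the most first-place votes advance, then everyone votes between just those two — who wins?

A

Round 1 first-place votes: C 0, A 37, B 39, D 28.
B and A advance.
Runoff: B is preferred to A by 39 voters; A by 65.
A wins the runoff.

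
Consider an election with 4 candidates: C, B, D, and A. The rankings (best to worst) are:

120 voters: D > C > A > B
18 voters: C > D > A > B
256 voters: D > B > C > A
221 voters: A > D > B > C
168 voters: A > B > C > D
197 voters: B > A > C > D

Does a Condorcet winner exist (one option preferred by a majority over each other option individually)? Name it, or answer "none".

A vs C: 586–394 for A.
A vs B: 527–453 for A.
A vs D: 586–394 for A.
A beats every other option head-to-head.

A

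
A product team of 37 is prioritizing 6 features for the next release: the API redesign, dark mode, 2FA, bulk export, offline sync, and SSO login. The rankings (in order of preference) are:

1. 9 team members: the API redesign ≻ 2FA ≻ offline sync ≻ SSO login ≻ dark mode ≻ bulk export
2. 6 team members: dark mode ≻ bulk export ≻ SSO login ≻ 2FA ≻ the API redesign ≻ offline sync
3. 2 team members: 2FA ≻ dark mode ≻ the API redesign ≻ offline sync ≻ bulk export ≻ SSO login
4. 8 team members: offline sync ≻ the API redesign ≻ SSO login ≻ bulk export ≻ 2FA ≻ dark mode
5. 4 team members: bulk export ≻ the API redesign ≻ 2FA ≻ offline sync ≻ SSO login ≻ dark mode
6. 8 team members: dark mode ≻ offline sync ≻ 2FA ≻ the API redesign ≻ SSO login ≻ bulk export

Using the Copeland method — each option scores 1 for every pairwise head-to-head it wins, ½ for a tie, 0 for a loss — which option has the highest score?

the API redesign: beats dark mode, 2FA, bulk export, offline sync, and SSO login → score 5.
dark mode: beats bulk export; loses to the API redesign, 2FA, offline sync, and SSO login → score 1.
2FA: beats dark mode, bulk export, offline sync, and SSO login; loses to the API redesign → score 4.
bulk export: loses to the API redesign, dark mode, 2FA, offline sync, and SSO login → score 0.
offline sync: beats dark mode, bulk export, and SSO login; loses to the API redesign and 2FA → score 3.
SSO login: beats dark mode and bulk export; loses to the API redesign, 2FA, and offline sync → score 2.
the API redesign has the best pairwise record.

the API redesign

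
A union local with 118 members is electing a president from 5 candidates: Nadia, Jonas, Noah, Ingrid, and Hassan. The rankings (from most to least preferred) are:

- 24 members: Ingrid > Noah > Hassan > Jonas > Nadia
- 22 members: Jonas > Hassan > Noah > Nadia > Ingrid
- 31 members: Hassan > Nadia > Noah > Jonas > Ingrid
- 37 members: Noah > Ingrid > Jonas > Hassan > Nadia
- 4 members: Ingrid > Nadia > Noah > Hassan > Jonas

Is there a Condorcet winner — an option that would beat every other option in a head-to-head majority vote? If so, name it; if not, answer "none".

Noah

Noah vs Nadia: 83–35 for Noah.
Noah vs Jonas: 96–22 for Noah.
Noah vs Ingrid: 90–28 for Noah.
Noah vs Hassan: 65–53 for Noah.
Noah beats every other option head-to-head.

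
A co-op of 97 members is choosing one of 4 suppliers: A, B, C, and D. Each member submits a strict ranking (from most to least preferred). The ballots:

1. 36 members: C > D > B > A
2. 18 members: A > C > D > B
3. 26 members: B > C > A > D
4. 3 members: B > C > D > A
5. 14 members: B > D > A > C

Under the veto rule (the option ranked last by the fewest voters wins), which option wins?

C

Last-place votes: A 39, B 18, C 14, D 26.
C is ranked last by the fewest voters, so C wins.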